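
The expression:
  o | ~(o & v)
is always true.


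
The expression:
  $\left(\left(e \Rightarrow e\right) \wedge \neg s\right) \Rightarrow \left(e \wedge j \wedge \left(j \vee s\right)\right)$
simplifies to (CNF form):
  $\left(e \vee s\right) \wedge \left(j \vee s\right)$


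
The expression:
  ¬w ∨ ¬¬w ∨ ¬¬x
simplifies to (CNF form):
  True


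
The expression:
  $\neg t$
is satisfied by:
  {t: False}


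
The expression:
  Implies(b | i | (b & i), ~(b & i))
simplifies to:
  ~b | ~i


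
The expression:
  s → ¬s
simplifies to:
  ¬s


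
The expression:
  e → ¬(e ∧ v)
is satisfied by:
  {v: False, e: False}
  {e: True, v: False}
  {v: True, e: False}


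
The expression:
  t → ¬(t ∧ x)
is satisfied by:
  {t: False, x: False}
  {x: True, t: False}
  {t: True, x: False}


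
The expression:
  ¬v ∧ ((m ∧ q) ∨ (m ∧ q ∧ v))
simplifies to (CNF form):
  m ∧ q ∧ ¬v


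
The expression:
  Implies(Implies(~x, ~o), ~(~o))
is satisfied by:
  {o: True}


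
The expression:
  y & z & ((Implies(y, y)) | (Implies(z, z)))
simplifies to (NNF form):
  y & z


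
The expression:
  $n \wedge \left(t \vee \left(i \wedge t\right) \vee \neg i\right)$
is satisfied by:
  {t: True, n: True, i: False}
  {n: True, i: False, t: False}
  {i: True, t: True, n: True}


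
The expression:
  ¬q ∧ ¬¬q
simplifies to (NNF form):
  False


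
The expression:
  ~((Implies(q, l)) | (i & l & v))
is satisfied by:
  {q: True, l: False}


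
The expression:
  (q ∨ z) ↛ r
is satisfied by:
  {q: True, z: True, r: False}
  {q: True, r: False, z: False}
  {z: True, r: False, q: False}


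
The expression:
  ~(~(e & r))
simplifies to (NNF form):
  e & r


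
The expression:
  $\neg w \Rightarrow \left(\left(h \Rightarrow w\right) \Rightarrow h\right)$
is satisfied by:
  {h: True, w: True}
  {h: True, w: False}
  {w: True, h: False}


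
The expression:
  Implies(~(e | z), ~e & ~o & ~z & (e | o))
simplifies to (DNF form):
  e | z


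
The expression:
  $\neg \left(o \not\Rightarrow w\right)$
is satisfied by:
  {w: True, o: False}
  {o: False, w: False}
  {o: True, w: True}


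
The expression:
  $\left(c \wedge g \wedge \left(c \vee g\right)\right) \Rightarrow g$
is always true.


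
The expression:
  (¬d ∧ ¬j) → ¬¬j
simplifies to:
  d ∨ j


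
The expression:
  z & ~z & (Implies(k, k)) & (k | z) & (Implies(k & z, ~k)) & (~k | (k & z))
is never true.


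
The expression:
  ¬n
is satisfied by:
  {n: False}


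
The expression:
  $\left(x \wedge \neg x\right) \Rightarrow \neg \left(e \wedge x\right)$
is always true.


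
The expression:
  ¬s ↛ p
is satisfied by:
  {p: True, s: False}
  {s: False, p: False}
  {s: True, p: True}


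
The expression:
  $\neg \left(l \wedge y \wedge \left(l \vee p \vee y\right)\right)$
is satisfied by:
  {l: False, y: False}
  {y: True, l: False}
  {l: True, y: False}


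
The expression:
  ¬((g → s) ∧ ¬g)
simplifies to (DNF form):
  g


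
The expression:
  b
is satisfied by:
  {b: True}


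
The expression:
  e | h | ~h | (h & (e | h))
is always true.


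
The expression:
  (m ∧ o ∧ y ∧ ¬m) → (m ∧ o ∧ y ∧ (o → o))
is always true.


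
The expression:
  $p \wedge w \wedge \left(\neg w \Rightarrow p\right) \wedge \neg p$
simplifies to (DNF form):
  $\text{False}$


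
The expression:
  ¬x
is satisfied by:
  {x: False}


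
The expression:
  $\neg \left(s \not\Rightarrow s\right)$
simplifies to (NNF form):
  $\text{True}$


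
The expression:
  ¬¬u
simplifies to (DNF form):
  u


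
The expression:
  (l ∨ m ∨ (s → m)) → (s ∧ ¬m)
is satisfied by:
  {s: True, m: False}


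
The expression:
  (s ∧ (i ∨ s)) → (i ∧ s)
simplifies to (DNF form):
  i ∨ ¬s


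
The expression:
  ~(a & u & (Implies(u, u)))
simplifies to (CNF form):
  ~a | ~u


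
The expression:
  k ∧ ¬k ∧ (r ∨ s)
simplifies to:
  False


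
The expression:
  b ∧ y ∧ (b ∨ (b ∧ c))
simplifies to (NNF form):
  b ∧ y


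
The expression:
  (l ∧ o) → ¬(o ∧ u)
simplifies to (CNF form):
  ¬l ∨ ¬o ∨ ¬u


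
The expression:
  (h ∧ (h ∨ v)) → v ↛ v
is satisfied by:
  {h: False}


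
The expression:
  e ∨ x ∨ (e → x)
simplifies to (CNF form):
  True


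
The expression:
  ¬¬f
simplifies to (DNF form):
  f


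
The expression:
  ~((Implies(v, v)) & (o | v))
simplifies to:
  ~o & ~v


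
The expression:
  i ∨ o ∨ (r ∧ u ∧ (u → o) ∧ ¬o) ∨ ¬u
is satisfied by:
  {i: True, o: True, u: False}
  {i: True, u: False, o: False}
  {o: True, u: False, i: False}
  {o: False, u: False, i: False}
  {i: True, o: True, u: True}
  {i: True, u: True, o: False}
  {o: True, u: True, i: False}


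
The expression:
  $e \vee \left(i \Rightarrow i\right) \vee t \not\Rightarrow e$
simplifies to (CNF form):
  $\text{True}$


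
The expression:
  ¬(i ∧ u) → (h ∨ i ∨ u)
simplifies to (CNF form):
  h ∨ i ∨ u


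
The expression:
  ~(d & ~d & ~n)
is always true.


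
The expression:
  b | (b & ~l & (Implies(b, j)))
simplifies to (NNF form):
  b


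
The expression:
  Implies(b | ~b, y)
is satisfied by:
  {y: True}


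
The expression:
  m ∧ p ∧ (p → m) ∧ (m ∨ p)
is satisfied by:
  {m: True, p: True}


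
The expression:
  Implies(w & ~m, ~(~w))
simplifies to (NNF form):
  True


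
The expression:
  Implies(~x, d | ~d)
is always true.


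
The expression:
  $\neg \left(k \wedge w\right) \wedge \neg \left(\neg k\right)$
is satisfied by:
  {k: True, w: False}


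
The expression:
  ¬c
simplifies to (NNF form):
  ¬c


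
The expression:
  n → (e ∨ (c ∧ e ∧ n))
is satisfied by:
  {e: True, n: False}
  {n: False, e: False}
  {n: True, e: True}


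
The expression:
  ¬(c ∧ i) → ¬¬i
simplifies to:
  i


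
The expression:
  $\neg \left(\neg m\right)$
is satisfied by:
  {m: True}


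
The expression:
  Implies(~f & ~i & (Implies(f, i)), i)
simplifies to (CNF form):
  f | i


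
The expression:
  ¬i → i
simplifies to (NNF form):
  i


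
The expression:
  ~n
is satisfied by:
  {n: False}


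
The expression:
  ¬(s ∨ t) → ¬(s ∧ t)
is always true.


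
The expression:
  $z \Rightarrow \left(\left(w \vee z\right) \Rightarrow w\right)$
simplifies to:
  $w \vee \neg z$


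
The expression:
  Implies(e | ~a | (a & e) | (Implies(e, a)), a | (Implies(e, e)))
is always true.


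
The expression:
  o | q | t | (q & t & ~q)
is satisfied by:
  {t: True, q: True, o: True}
  {t: True, q: True, o: False}
  {t: True, o: True, q: False}
  {t: True, o: False, q: False}
  {q: True, o: True, t: False}
  {q: True, o: False, t: False}
  {o: True, q: False, t: False}


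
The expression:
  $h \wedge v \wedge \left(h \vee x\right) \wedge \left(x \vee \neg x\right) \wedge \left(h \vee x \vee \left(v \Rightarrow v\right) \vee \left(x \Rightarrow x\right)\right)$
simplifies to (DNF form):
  $h \wedge v$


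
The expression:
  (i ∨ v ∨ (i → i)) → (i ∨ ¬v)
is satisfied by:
  {i: True, v: False}
  {v: False, i: False}
  {v: True, i: True}


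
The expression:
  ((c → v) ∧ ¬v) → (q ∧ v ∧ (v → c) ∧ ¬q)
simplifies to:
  c ∨ v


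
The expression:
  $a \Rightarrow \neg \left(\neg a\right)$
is always true.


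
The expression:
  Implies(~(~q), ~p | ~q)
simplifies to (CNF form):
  ~p | ~q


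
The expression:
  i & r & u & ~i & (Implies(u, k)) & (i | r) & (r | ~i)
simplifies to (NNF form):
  False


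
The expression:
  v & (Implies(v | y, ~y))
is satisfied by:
  {v: True, y: False}


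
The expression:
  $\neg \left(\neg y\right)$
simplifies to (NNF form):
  $y$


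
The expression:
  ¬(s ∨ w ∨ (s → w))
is never true.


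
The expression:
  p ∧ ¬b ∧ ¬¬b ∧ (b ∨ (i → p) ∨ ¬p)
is never true.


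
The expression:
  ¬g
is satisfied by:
  {g: False}


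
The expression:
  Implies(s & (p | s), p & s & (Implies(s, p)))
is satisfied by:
  {p: True, s: False}
  {s: False, p: False}
  {s: True, p: True}


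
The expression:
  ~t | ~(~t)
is always true.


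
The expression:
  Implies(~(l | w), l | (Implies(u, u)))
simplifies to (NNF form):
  True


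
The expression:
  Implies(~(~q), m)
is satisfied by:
  {m: True, q: False}
  {q: False, m: False}
  {q: True, m: True}


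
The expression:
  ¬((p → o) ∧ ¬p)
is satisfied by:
  {p: True}


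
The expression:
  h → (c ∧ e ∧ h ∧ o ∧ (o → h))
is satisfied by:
  {c: True, o: True, e: True, h: False}
  {c: True, o: True, e: False, h: False}
  {c: True, e: True, o: False, h: False}
  {c: True, e: False, o: False, h: False}
  {o: True, e: True, c: False, h: False}
  {o: True, c: False, e: False, h: False}
  {o: False, e: True, c: False, h: False}
  {o: False, c: False, e: False, h: False}
  {c: True, h: True, o: True, e: True}


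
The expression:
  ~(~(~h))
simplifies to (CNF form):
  ~h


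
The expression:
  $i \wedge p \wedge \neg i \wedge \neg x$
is never true.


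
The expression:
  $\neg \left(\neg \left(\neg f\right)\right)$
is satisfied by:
  {f: False}


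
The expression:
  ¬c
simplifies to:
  ¬c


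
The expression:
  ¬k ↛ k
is always true.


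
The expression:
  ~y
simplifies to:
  ~y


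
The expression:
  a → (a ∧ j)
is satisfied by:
  {j: True, a: False}
  {a: False, j: False}
  {a: True, j: True}


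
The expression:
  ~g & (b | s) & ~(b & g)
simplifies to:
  ~g & (b | s)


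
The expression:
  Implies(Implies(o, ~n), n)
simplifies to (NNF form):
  n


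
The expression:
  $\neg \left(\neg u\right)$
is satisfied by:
  {u: True}


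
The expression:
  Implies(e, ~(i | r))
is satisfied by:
  {i: False, e: False, r: False}
  {r: True, i: False, e: False}
  {i: True, r: False, e: False}
  {r: True, i: True, e: False}
  {e: True, r: False, i: False}


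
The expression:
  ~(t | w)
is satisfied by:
  {w: False, t: False}


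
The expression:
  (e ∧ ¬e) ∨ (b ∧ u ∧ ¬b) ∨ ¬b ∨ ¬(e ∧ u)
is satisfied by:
  {u: False, e: False, b: False}
  {b: True, u: False, e: False}
  {e: True, u: False, b: False}
  {b: True, e: True, u: False}
  {u: True, b: False, e: False}
  {b: True, u: True, e: False}
  {e: True, u: True, b: False}


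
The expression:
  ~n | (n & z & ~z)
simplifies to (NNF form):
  ~n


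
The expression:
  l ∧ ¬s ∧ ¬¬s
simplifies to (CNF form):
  False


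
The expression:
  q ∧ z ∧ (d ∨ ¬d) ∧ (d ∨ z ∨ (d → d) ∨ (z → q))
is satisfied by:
  {z: True, q: True}


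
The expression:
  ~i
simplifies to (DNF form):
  ~i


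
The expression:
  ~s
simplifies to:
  ~s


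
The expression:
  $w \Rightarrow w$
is always true.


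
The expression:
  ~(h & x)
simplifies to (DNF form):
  ~h | ~x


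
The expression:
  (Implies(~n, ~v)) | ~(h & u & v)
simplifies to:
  n | ~h | ~u | ~v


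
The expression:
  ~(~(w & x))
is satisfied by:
  {w: True, x: True}


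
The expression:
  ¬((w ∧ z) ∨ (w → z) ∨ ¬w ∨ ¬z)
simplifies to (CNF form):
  False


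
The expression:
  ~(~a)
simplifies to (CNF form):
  a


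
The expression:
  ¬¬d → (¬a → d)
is always true.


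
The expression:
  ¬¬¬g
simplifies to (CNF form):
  ¬g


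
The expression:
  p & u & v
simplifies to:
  p & u & v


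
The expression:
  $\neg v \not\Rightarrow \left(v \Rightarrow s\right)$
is never true.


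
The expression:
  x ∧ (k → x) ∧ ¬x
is never true.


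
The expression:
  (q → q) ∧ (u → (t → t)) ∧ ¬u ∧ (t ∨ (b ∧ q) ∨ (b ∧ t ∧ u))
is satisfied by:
  {b: True, t: True, q: True, u: False}
  {b: True, t: True, q: False, u: False}
  {t: True, q: True, u: False, b: False}
  {t: True, q: False, u: False, b: False}
  {b: True, q: True, u: False, t: False}


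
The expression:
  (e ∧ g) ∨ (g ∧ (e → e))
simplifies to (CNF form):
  g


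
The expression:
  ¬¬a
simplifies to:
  a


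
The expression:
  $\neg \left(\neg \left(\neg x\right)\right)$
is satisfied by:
  {x: False}


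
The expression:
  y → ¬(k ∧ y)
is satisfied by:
  {k: False, y: False}
  {y: True, k: False}
  {k: True, y: False}


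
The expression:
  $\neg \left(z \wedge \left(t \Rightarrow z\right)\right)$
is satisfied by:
  {z: False}


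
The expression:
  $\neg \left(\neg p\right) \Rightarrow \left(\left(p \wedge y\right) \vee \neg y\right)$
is always true.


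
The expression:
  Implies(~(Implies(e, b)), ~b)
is always true.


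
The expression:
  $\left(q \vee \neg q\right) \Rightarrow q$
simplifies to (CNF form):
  $q$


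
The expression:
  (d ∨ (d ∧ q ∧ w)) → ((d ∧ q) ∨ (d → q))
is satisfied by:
  {q: True, d: False}
  {d: False, q: False}
  {d: True, q: True}


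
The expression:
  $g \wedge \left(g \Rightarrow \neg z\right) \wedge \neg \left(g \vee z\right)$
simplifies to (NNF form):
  $\text{False}$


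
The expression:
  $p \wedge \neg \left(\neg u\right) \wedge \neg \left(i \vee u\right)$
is never true.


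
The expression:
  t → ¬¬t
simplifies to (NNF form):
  True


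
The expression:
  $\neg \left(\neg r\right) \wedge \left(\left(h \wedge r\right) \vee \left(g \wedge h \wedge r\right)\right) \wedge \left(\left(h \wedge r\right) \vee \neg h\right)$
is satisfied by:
  {r: True, h: True}


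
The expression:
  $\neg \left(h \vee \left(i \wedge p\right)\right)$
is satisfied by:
  {p: False, h: False, i: False}
  {i: True, p: False, h: False}
  {p: True, i: False, h: False}


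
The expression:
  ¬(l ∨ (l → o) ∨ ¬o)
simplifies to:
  False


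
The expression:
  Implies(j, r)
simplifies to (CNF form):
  r | ~j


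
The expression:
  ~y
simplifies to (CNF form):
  ~y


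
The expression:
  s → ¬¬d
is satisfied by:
  {d: True, s: False}
  {s: False, d: False}
  {s: True, d: True}


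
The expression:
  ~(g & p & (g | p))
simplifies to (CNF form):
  ~g | ~p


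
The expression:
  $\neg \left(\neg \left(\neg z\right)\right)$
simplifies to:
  $\neg z$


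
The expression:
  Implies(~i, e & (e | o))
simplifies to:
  e | i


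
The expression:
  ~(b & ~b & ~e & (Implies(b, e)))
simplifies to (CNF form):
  True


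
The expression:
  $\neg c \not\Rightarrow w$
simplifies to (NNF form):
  $\neg c \wedge \neg w$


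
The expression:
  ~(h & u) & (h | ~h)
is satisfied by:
  {h: False, u: False}
  {u: True, h: False}
  {h: True, u: False}


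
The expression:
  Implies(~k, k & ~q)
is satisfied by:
  {k: True}


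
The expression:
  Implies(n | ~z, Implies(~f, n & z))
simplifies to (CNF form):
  f | z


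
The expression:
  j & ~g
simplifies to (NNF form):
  j & ~g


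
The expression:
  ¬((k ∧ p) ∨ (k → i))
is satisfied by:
  {k: True, i: False, p: False}


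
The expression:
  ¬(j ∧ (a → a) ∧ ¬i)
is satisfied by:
  {i: True, j: False}
  {j: False, i: False}
  {j: True, i: True}


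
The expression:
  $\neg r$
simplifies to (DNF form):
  $\neg r$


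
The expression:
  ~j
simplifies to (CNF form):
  ~j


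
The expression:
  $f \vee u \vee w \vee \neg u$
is always true.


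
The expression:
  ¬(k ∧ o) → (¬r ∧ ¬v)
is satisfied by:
  {k: True, o: True, v: False, r: False}
  {k: True, v: False, o: False, r: False}
  {o: True, k: False, v: False, r: False}
  {k: False, v: False, o: False, r: False}
  {r: True, k: True, o: True, v: False}
  {k: True, v: True, o: True, r: False}
  {r: True, k: True, v: True, o: True}


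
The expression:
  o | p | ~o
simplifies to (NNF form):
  True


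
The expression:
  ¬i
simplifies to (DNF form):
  ¬i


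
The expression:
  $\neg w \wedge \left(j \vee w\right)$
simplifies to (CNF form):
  $j \wedge \neg w$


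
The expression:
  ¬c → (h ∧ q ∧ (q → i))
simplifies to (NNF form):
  c ∨ (h ∧ i ∧ q)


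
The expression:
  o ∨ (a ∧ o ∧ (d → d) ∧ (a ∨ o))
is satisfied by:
  {o: True}


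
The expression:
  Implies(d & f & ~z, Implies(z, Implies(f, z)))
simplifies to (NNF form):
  True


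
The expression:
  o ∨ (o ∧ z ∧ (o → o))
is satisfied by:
  {o: True}


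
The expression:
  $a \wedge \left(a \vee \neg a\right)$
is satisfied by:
  {a: True}


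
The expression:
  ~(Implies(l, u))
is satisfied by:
  {l: True, u: False}


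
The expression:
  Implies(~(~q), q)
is always true.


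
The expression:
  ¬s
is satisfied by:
  {s: False}


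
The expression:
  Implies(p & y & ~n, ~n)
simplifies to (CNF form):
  True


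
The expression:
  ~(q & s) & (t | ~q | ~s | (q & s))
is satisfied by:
  {s: False, q: False}
  {q: True, s: False}
  {s: True, q: False}


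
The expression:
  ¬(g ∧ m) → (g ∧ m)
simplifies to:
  g ∧ m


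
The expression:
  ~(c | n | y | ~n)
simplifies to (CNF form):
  False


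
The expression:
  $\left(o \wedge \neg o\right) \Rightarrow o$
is always true.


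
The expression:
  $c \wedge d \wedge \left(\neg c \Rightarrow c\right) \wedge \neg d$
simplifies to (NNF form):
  $\text{False}$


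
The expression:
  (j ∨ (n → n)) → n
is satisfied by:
  {n: True}


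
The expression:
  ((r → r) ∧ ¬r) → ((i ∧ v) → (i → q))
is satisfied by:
  {r: True, q: True, v: False, i: False}
  {r: True, v: False, q: False, i: False}
  {q: True, r: False, v: False, i: False}
  {r: False, v: False, q: False, i: False}
  {i: True, r: True, q: True, v: False}
  {i: True, r: True, v: False, q: False}
  {i: True, q: True, r: False, v: False}
  {i: True, r: False, v: False, q: False}
  {r: True, v: True, q: True, i: False}
  {r: True, v: True, i: False, q: False}
  {v: True, q: True, i: False, r: False}
  {v: True, i: False, q: False, r: False}
  {r: True, v: True, i: True, q: True}
  {r: True, v: True, i: True, q: False}
  {v: True, i: True, q: True, r: False}


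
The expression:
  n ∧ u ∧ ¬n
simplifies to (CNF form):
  False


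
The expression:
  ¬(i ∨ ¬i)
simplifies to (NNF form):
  False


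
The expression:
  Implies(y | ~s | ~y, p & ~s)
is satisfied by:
  {p: True, s: False}


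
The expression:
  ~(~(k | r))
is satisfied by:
  {r: True, k: True}
  {r: True, k: False}
  {k: True, r: False}


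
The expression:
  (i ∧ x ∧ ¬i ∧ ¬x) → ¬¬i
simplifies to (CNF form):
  True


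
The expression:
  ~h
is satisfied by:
  {h: False}


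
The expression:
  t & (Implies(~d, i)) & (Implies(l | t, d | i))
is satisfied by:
  {t: True, i: True, d: True}
  {t: True, i: True, d: False}
  {t: True, d: True, i: False}


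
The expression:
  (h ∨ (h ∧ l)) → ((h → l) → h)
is always true.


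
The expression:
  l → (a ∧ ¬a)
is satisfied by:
  {l: False}


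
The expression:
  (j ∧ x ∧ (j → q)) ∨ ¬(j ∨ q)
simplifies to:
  (j ∨ ¬q) ∧ (q ∨ ¬j) ∧ (x ∨ ¬q)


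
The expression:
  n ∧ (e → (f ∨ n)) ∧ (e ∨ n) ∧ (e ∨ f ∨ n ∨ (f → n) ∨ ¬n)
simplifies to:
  n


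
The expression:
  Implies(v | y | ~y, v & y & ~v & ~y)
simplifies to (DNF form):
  False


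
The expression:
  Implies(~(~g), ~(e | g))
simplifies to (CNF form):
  ~g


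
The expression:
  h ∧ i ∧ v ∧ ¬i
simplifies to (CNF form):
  False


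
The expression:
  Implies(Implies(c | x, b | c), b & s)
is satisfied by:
  {b: True, s: True, x: True, c: False}
  {b: True, s: True, x: False, c: False}
  {b: True, s: True, c: True, x: True}
  {b: True, s: True, c: True, x: False}
  {s: True, x: True, c: False, b: False}
  {x: True, s: False, c: False, b: False}


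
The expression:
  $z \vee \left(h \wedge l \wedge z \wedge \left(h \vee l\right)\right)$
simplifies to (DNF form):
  $z$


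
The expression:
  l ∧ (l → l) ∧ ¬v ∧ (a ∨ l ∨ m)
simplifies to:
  l ∧ ¬v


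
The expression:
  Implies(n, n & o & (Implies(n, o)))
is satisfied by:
  {o: True, n: False}
  {n: False, o: False}
  {n: True, o: True}


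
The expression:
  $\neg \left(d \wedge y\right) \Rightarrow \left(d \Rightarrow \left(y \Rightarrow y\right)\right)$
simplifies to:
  $\text{True}$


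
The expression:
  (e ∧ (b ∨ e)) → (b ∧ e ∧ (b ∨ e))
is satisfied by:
  {b: True, e: False}
  {e: False, b: False}
  {e: True, b: True}


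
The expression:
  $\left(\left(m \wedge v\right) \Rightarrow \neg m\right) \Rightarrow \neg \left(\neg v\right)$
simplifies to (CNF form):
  $v$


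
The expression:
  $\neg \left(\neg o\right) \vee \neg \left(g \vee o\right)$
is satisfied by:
  {o: True, g: False}
  {g: False, o: False}
  {g: True, o: True}


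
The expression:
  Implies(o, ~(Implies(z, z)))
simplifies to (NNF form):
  ~o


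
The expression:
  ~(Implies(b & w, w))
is never true.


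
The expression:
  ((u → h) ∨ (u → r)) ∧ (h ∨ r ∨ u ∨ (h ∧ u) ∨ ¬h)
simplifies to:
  h ∨ r ∨ ¬u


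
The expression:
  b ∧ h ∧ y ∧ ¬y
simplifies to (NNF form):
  False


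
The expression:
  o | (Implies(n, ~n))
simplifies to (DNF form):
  o | ~n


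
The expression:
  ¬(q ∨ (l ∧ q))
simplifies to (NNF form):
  ¬q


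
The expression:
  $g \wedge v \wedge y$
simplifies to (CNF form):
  $g \wedge v \wedge y$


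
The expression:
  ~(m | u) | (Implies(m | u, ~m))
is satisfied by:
  {m: False}


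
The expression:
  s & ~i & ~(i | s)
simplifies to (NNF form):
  False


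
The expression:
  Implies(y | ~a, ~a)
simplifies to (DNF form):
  ~a | ~y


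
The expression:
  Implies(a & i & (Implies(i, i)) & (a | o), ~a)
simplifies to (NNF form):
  ~a | ~i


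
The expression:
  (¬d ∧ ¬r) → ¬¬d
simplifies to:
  d ∨ r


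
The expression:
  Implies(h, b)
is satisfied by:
  {b: True, h: False}
  {h: False, b: False}
  {h: True, b: True}


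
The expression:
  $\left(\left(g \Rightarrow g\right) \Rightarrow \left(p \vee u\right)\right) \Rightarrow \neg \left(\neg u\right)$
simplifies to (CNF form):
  $u \vee \neg p$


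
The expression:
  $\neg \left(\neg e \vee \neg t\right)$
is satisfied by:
  {t: True, e: True}


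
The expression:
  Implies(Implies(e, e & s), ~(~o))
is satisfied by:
  {o: True, e: True, s: False}
  {o: True, s: False, e: False}
  {o: True, e: True, s: True}
  {o: True, s: True, e: False}
  {e: True, s: False, o: False}


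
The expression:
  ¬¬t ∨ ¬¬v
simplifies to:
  t ∨ v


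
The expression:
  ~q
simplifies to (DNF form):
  ~q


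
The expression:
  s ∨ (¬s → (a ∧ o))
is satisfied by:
  {a: True, s: True, o: True}
  {a: True, s: True, o: False}
  {s: True, o: True, a: False}
  {s: True, o: False, a: False}
  {a: True, o: True, s: False}


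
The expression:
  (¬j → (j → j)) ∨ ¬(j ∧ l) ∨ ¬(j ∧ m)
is always true.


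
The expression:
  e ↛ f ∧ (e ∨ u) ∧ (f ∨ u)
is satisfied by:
  {e: True, u: True, f: False}


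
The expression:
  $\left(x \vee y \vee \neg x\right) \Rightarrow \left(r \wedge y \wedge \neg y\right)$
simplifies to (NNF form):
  $\text{False}$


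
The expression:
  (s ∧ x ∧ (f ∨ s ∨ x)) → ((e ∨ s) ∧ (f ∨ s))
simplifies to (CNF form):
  True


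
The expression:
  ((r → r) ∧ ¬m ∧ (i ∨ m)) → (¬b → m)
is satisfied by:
  {b: True, m: True, i: False}
  {b: True, i: False, m: False}
  {m: True, i: False, b: False}
  {m: False, i: False, b: False}
  {b: True, m: True, i: True}
  {b: True, i: True, m: False}
  {m: True, i: True, b: False}


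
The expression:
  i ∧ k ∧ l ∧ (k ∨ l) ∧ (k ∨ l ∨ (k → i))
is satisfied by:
  {k: True, i: True, l: True}


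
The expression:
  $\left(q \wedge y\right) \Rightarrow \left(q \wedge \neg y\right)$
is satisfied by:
  {q: False, y: False}
  {y: True, q: False}
  {q: True, y: False}


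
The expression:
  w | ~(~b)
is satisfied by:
  {b: True, w: True}
  {b: True, w: False}
  {w: True, b: False}


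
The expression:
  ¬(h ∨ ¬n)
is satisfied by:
  {n: True, h: False}


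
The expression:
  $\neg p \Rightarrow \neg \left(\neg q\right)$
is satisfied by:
  {q: True, p: True}
  {q: True, p: False}
  {p: True, q: False}


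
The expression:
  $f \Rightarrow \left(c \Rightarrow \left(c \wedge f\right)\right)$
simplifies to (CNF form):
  $\text{True}$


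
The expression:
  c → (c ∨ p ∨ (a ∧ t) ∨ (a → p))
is always true.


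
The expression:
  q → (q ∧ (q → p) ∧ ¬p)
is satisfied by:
  {q: False}


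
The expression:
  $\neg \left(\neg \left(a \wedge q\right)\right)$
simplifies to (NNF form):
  $a \wedge q$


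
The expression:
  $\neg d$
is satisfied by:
  {d: False}


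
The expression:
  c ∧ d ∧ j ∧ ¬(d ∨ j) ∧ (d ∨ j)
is never true.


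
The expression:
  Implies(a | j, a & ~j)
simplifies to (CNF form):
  ~j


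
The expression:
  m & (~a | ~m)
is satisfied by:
  {m: True, a: False}


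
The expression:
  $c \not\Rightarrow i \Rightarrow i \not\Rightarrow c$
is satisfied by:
  {i: True, c: False}
  {c: False, i: False}
  {c: True, i: True}


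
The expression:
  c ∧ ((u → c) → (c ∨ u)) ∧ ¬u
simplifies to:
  c ∧ ¬u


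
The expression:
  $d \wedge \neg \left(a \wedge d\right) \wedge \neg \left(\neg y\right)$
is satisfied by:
  {d: True, y: True, a: False}


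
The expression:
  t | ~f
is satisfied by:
  {t: True, f: False}
  {f: False, t: False}
  {f: True, t: True}


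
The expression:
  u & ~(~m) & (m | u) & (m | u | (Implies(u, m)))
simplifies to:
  m & u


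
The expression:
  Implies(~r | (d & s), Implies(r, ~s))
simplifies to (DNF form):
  ~d | ~r | ~s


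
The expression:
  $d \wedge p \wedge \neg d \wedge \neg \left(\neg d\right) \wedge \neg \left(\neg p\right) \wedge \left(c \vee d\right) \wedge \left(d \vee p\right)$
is never true.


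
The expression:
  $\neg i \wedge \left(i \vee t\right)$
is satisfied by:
  {t: True, i: False}


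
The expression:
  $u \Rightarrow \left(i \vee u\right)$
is always true.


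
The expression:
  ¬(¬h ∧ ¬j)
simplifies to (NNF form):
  h ∨ j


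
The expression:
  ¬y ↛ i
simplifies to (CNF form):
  i ∨ ¬y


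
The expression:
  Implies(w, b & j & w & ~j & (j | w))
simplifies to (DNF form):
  ~w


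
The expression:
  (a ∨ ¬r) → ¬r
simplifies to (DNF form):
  ¬a ∨ ¬r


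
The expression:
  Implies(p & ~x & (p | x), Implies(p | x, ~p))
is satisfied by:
  {x: True, p: False}
  {p: False, x: False}
  {p: True, x: True}


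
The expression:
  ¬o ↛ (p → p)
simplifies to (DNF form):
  False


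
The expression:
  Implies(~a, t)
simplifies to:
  a | t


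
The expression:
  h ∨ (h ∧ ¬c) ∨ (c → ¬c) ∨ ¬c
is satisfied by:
  {h: True, c: False}
  {c: False, h: False}
  {c: True, h: True}


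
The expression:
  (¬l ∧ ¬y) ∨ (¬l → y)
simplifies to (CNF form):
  True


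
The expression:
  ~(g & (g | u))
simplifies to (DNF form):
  ~g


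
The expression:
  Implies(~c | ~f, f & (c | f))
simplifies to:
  f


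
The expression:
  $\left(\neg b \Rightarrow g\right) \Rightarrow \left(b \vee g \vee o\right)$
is always true.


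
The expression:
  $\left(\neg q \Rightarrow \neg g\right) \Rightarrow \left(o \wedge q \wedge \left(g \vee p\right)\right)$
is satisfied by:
  {o: True, g: True, p: True, q: False}
  {o: True, g: True, p: False, q: False}
  {g: True, p: True, o: False, q: False}
  {g: True, o: False, p: False, q: False}
  {o: True, q: True, g: True, p: True}
  {o: True, q: True, g: True, p: False}
  {o: True, q: True, p: True, g: False}


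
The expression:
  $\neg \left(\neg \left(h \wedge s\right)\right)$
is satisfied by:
  {h: True, s: True}


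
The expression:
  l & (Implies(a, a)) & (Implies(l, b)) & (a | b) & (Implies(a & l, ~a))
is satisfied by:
  {b: True, l: True, a: False}


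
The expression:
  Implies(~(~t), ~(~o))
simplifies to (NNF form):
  o | ~t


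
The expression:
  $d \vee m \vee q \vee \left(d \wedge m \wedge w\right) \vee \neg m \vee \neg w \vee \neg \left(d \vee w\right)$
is always true.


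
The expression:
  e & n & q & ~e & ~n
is never true.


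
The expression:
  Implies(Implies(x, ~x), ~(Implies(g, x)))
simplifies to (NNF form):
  g | x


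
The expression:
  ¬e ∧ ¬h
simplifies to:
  ¬e ∧ ¬h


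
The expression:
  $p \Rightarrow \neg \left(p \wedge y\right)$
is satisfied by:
  {p: False, y: False}
  {y: True, p: False}
  {p: True, y: False}


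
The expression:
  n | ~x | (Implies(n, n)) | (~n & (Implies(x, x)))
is always true.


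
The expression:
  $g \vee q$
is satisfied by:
  {q: True, g: True}
  {q: True, g: False}
  {g: True, q: False}


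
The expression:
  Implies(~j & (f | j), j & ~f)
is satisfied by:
  {j: True, f: False}
  {f: False, j: False}
  {f: True, j: True}


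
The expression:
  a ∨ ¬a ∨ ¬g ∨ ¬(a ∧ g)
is always true.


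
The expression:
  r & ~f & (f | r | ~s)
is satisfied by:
  {r: True, f: False}


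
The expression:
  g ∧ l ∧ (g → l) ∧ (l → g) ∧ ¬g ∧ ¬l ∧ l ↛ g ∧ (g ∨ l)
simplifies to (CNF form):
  False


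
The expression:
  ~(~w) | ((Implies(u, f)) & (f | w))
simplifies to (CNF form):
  f | w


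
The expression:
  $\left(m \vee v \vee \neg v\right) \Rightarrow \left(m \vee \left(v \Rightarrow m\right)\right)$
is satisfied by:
  {m: True, v: False}
  {v: False, m: False}
  {v: True, m: True}


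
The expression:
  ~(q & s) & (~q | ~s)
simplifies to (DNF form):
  ~q | ~s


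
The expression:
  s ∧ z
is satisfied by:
  {z: True, s: True}


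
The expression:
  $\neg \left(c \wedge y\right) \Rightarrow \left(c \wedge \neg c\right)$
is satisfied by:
  {c: True, y: True}


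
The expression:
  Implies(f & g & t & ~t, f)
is always true.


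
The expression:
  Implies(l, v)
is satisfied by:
  {v: True, l: False}
  {l: False, v: False}
  {l: True, v: True}


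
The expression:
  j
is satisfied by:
  {j: True}


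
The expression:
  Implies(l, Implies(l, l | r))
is always true.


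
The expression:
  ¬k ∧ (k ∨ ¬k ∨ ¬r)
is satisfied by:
  {k: False}


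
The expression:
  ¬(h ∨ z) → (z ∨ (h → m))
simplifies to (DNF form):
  True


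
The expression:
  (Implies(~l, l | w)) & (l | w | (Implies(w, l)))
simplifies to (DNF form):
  l | w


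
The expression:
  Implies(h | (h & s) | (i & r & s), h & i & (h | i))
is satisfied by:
  {s: False, h: False, i: False, r: False}
  {r: True, s: False, h: False, i: False}
  {i: True, s: False, h: False, r: False}
  {r: True, i: True, s: False, h: False}
  {s: True, r: False, h: False, i: False}
  {r: True, s: True, h: False, i: False}
  {i: True, s: True, r: False, h: False}
  {h: True, i: True, r: False, s: False}
  {r: True, h: True, i: True, s: False}
  {h: True, i: True, s: True, r: False}
  {r: True, h: True, i: True, s: True}


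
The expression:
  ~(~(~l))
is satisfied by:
  {l: False}


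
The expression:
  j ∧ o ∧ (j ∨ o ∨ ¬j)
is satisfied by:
  {j: True, o: True}


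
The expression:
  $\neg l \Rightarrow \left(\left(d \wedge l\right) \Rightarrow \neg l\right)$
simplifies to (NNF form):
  $\text{True}$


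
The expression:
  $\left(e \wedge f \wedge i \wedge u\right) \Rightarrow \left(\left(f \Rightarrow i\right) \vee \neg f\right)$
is always true.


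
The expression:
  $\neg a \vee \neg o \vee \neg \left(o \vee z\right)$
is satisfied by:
  {o: False, a: False}
  {a: True, o: False}
  {o: True, a: False}


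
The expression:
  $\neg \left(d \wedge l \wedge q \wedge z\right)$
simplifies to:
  $\neg d \vee \neg l \vee \neg q \vee \neg z$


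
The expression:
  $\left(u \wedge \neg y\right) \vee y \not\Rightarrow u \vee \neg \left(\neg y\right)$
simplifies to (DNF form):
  $u \vee y$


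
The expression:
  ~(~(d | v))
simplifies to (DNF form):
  d | v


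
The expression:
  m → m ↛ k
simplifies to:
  ¬k ∨ ¬m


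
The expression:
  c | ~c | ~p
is always true.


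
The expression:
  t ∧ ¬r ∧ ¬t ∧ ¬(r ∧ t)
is never true.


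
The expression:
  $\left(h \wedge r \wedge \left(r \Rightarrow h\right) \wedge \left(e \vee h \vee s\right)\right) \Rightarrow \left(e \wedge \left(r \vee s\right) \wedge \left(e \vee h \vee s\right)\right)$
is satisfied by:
  {e: True, h: False, r: False}
  {h: False, r: False, e: False}
  {r: True, e: True, h: False}
  {r: True, h: False, e: False}
  {e: True, h: True, r: False}
  {h: True, e: False, r: False}
  {r: True, h: True, e: True}


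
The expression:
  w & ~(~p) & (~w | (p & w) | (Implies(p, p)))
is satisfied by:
  {p: True, w: True}


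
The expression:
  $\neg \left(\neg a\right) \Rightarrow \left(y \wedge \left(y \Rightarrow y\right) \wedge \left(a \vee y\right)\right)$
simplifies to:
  $y \vee \neg a$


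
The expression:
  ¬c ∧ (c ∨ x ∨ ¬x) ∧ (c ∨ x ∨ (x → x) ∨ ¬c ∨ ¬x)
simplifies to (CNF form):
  ¬c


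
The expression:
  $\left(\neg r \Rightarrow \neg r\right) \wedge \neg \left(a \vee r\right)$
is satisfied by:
  {r: False, a: False}


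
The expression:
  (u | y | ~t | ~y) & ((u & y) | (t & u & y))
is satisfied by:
  {u: True, y: True}


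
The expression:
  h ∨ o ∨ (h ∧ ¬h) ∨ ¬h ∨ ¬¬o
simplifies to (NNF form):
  True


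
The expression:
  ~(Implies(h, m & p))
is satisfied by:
  {h: True, p: False, m: False}
  {h: True, m: True, p: False}
  {h: True, p: True, m: False}


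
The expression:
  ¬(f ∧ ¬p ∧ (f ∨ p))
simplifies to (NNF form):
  p ∨ ¬f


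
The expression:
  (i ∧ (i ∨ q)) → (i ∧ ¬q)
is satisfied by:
  {q: False, i: False}
  {i: True, q: False}
  {q: True, i: False}


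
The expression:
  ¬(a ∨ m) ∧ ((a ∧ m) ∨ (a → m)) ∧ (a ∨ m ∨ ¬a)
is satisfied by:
  {a: False, m: False}


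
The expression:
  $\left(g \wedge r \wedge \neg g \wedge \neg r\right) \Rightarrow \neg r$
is always true.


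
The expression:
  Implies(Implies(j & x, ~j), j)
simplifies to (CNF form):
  j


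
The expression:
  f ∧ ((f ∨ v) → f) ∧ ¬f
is never true.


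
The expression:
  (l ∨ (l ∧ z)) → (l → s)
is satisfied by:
  {s: True, l: False}
  {l: False, s: False}
  {l: True, s: True}


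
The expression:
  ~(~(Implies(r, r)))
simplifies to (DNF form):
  True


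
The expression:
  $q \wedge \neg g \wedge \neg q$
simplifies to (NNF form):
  $\text{False}$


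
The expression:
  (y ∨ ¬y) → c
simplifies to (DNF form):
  c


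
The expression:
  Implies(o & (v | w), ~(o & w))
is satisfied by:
  {w: False, o: False}
  {o: True, w: False}
  {w: True, o: False}


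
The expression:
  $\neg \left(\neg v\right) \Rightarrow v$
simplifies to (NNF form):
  $\text{True}$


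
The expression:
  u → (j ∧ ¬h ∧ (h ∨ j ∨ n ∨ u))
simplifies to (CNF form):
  (j ∨ ¬u) ∧ (¬h ∨ ¬u)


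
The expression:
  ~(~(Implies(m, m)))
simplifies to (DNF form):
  True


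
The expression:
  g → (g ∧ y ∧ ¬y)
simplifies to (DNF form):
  ¬g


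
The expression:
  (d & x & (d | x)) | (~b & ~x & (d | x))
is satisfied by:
  {x: True, d: True, b: False}
  {d: True, b: False, x: False}
  {x: True, b: True, d: True}


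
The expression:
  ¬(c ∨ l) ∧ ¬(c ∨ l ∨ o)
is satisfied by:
  {o: False, l: False, c: False}


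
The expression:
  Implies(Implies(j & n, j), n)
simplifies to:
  n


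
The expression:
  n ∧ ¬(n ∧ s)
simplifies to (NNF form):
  n ∧ ¬s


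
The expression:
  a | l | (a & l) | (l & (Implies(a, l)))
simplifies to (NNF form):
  a | l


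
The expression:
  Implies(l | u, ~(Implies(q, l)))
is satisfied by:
  {q: True, l: False, u: False}
  {l: False, u: False, q: False}
  {q: True, u: True, l: False}


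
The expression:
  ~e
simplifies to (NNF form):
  ~e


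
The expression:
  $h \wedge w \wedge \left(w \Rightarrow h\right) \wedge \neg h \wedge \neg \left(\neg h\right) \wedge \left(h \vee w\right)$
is never true.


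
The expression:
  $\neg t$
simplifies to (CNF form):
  $\neg t$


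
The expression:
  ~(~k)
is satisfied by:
  {k: True}


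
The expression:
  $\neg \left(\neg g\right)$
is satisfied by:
  {g: True}


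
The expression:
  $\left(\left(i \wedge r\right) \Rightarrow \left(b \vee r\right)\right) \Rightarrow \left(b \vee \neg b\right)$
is always true.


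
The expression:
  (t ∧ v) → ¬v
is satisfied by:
  {v: False, t: False}
  {t: True, v: False}
  {v: True, t: False}


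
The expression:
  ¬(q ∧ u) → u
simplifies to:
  u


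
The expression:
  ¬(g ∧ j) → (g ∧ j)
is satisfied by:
  {j: True, g: True}


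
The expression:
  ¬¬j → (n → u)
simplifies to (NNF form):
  u ∨ ¬j ∨ ¬n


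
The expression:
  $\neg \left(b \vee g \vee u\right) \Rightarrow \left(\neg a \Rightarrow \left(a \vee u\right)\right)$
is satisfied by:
  {a: True, b: True, g: True, u: True}
  {a: True, b: True, g: True, u: False}
  {a: True, b: True, u: True, g: False}
  {a: True, b: True, u: False, g: False}
  {a: True, g: True, u: True, b: False}
  {a: True, g: True, u: False, b: False}
  {a: True, g: False, u: True, b: False}
  {a: True, g: False, u: False, b: False}
  {b: True, g: True, u: True, a: False}
  {b: True, g: True, u: False, a: False}
  {b: True, u: True, g: False, a: False}
  {b: True, u: False, g: False, a: False}
  {g: True, u: True, b: False, a: False}
  {g: True, b: False, u: False, a: False}
  {u: True, b: False, g: False, a: False}


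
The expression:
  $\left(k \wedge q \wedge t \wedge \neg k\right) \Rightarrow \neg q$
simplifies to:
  $\text{True}$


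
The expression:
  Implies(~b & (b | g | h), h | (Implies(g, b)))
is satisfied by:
  {b: True, h: True, g: False}
  {b: True, g: False, h: False}
  {h: True, g: False, b: False}
  {h: False, g: False, b: False}
  {b: True, h: True, g: True}
  {b: True, g: True, h: False}
  {h: True, g: True, b: False}


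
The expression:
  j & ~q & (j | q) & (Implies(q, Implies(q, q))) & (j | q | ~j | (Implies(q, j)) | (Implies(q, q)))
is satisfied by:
  {j: True, q: False}
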